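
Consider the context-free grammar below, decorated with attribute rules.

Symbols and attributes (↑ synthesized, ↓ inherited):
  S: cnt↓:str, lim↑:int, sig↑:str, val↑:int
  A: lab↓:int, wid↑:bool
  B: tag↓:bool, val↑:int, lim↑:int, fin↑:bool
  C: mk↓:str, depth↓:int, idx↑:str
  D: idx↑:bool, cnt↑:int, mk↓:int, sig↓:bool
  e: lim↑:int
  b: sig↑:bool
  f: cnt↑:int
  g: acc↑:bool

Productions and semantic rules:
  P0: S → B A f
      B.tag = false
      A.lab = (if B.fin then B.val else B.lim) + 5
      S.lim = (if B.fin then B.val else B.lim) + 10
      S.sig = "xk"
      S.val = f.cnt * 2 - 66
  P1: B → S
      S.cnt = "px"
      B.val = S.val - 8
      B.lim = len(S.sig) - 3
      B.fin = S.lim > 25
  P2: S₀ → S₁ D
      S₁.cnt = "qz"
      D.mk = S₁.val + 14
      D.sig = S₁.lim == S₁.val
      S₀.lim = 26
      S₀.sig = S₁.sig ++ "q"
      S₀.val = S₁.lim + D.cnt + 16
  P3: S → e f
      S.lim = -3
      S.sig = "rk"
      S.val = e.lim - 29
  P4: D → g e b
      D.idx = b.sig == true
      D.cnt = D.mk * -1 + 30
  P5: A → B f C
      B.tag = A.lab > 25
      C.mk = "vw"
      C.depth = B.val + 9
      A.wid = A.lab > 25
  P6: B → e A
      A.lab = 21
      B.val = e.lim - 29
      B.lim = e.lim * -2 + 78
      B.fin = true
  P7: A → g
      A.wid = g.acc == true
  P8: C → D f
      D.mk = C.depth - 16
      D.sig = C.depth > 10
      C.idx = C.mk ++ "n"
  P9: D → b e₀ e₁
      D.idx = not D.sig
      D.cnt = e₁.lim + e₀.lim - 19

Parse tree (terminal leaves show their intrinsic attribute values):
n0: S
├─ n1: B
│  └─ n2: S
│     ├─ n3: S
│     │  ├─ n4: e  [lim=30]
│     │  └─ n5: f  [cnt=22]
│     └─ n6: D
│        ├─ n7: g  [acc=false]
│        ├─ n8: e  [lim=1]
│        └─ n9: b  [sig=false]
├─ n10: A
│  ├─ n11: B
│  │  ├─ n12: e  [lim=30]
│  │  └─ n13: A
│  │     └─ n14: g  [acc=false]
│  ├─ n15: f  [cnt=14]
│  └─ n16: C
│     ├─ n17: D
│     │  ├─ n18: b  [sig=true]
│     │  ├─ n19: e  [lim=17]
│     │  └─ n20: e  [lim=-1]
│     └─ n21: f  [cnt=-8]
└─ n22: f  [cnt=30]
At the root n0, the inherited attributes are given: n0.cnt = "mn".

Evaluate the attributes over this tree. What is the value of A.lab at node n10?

1. n0.cnt = "mn"  [given at root]
2. n1.tag = false  [false]
3. n2.cnt = "px"  ["px"]
4. n3.cnt = "qz"  ["qz"]
5. n4.lim = 30  [terminal]
6. n5.cnt = 22  [terminal]
7. n3.lim = -3  [-3]
8. n3.sig = "rk"  ["rk"]
9. n3.val = 1  [e.lim - 29]
10. n6.mk = 15  [S₁.val + 14]
11. n6.sig = false  [S₁.lim == S₁.val]
12. n7.acc = false  [terminal]
13. n8.lim = 1  [terminal]
14. n9.sig = false  [terminal]
15. n6.idx = false  [b.sig == true]
16. n6.cnt = 15  [D.mk * -1 + 30]
17. n2.lim = 26  [26]
18. n2.sig = "rkq"  [S₁.sig ++ "q"]
19. n2.val = 28  [S₁.lim + D.cnt + 16]
20. n1.val = 20  [S.val - 8]
21. n1.lim = 0  [len(S.sig) - 3]
22. n1.fin = true  [S.lim > 25]
23. n10.lab = 25  [(if B.fin then B.val else B.lim) + 5]
24. n11.tag = false  [A.lab > 25]
25. n12.lim = 30  [terminal]
26. n13.lab = 21  [21]
27. n14.acc = false  [terminal]
28. n13.wid = false  [g.acc == true]
29. n11.val = 1  [e.lim - 29]
30. n11.lim = 18  [e.lim * -2 + 78]
31. n11.fin = true  [true]
32. n15.cnt = 14  [terminal]
33. n16.mk = "vw"  ["vw"]
34. n16.depth = 10  [B.val + 9]
35. n17.mk = -6  [C.depth - 16]
36. n17.sig = false  [C.depth > 10]
37. n18.sig = true  [terminal]
38. n19.lim = 17  [terminal]
39. n20.lim = -1  [terminal]
40. n17.idx = true  [not D.sig]
41. n17.cnt = -3  [e₁.lim + e₀.lim - 19]
42. n21.cnt = -8  [terminal]
43. n16.idx = "vwn"  [C.mk ++ "n"]
44. n10.wid = false  [A.lab > 25]
45. n22.cnt = 30  [terminal]
46. n0.lim = 30  [(if B.fin then B.val else B.lim) + 10]
47. n0.sig = "xk"  ["xk"]
48. n0.val = -6  [f.cnt * 2 - 66]

25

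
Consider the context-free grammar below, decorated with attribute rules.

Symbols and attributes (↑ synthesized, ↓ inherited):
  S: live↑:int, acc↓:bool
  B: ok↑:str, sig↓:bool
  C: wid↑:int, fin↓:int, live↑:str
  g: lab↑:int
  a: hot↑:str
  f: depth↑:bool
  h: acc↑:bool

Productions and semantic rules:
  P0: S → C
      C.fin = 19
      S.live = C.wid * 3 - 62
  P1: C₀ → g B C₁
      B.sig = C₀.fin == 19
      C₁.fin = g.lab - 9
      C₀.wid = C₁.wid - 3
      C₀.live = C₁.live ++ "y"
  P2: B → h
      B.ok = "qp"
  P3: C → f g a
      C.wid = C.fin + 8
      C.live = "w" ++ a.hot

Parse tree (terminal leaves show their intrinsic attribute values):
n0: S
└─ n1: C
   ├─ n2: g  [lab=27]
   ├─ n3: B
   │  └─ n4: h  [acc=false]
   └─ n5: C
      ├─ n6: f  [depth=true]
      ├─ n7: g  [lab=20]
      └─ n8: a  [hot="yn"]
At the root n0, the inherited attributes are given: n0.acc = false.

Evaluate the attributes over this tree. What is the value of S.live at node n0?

7

1. n0.acc = false  [given at root]
2. n1.fin = 19  [19]
3. n2.lab = 27  [terminal]
4. n3.sig = true  [C₀.fin == 19]
5. n4.acc = false  [terminal]
6. n3.ok = "qp"  ["qp"]
7. n5.fin = 18  [g.lab - 9]
8. n6.depth = true  [terminal]
9. n7.lab = 20  [terminal]
10. n8.hot = "yn"  [terminal]
11. n5.wid = 26  [C.fin + 8]
12. n5.live = "wyn"  ["w" ++ a.hot]
13. n1.wid = 23  [C₁.wid - 3]
14. n1.live = "wyny"  [C₁.live ++ "y"]
15. n0.live = 7  [C.wid * 3 - 62]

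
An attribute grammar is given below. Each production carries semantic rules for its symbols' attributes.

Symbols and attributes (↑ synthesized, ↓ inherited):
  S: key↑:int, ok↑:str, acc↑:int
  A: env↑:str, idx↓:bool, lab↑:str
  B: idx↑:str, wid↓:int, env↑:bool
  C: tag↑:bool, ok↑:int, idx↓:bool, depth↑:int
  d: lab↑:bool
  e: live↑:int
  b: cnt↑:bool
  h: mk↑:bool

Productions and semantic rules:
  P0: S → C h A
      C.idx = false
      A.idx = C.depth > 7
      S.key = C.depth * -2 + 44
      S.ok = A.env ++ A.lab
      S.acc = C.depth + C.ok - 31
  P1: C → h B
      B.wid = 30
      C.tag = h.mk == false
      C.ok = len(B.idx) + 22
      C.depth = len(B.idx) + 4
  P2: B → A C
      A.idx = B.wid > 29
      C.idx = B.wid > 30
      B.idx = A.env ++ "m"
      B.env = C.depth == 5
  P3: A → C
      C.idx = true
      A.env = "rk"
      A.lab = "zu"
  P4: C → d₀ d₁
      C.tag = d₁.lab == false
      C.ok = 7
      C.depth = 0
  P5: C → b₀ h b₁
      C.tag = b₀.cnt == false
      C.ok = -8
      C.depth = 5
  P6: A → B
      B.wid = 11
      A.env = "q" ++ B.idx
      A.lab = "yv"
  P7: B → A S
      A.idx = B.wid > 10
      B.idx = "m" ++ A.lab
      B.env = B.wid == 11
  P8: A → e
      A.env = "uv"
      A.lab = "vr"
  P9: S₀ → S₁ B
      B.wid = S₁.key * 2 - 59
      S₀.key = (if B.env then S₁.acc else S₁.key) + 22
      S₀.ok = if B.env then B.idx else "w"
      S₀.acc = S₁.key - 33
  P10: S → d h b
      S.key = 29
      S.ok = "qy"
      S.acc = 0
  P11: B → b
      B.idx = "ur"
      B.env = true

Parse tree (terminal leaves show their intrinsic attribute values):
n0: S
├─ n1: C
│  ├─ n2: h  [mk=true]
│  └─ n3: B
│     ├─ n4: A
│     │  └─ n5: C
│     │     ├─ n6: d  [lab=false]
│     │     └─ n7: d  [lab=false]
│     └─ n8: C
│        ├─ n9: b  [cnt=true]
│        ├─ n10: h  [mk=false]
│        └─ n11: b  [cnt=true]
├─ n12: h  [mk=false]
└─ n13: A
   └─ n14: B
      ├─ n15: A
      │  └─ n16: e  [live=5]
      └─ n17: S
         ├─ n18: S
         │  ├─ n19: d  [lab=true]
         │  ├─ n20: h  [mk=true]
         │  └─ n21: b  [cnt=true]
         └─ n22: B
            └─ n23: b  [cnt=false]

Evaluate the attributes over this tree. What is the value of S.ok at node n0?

1. n1.idx = false  [false]
2. n2.mk = true  [terminal]
3. n3.wid = 30  [30]
4. n4.idx = true  [B.wid > 29]
5. n5.idx = true  [true]
6. n6.lab = false  [terminal]
7. n7.lab = false  [terminal]
8. n5.tag = true  [d₁.lab == false]
9. n5.ok = 7  [7]
10. n5.depth = 0  [0]
11. n4.env = "rk"  ["rk"]
12. n4.lab = "zu"  ["zu"]
13. n8.idx = false  [B.wid > 30]
14. n9.cnt = true  [terminal]
15. n10.mk = false  [terminal]
16. n11.cnt = true  [terminal]
17. n8.tag = false  [b₀.cnt == false]
18. n8.ok = -8  [-8]
19. n8.depth = 5  [5]
20. n3.idx = "rkm"  [A.env ++ "m"]
21. n3.env = true  [C.depth == 5]
22. n1.tag = false  [h.mk == false]
23. n1.ok = 25  [len(B.idx) + 22]
24. n1.depth = 7  [len(B.idx) + 4]
25. n12.mk = false  [terminal]
26. n13.idx = false  [C.depth > 7]
27. n14.wid = 11  [11]
28. n15.idx = true  [B.wid > 10]
29. n16.live = 5  [terminal]
30. n15.env = "uv"  ["uv"]
31. n15.lab = "vr"  ["vr"]
32. n19.lab = true  [terminal]
33. n20.mk = true  [terminal]
34. n21.cnt = true  [terminal]
35. n18.key = 29  [29]
36. n18.ok = "qy"  ["qy"]
37. n18.acc = 0  [0]
38. n22.wid = -1  [S₁.key * 2 - 59]
39. n23.cnt = false  [terminal]
40. n22.idx = "ur"  ["ur"]
41. n22.env = true  [true]
42. n17.key = 22  [(if B.env then S₁.acc else S₁.key) + 22]
43. n17.ok = "ur"  [if B.env then B.idx else "w"]
44. n17.acc = -4  [S₁.key - 33]
45. n14.idx = "mvr"  ["m" ++ A.lab]
46. n14.env = true  [B.wid == 11]
47. n13.env = "qmvr"  ["q" ++ B.idx]
48. n13.lab = "yv"  ["yv"]
49. n0.key = 30  [C.depth * -2 + 44]
50. n0.ok = "qmvryv"  [A.env ++ A.lab]
51. n0.acc = 1  [C.depth + C.ok - 31]

"qmvryv"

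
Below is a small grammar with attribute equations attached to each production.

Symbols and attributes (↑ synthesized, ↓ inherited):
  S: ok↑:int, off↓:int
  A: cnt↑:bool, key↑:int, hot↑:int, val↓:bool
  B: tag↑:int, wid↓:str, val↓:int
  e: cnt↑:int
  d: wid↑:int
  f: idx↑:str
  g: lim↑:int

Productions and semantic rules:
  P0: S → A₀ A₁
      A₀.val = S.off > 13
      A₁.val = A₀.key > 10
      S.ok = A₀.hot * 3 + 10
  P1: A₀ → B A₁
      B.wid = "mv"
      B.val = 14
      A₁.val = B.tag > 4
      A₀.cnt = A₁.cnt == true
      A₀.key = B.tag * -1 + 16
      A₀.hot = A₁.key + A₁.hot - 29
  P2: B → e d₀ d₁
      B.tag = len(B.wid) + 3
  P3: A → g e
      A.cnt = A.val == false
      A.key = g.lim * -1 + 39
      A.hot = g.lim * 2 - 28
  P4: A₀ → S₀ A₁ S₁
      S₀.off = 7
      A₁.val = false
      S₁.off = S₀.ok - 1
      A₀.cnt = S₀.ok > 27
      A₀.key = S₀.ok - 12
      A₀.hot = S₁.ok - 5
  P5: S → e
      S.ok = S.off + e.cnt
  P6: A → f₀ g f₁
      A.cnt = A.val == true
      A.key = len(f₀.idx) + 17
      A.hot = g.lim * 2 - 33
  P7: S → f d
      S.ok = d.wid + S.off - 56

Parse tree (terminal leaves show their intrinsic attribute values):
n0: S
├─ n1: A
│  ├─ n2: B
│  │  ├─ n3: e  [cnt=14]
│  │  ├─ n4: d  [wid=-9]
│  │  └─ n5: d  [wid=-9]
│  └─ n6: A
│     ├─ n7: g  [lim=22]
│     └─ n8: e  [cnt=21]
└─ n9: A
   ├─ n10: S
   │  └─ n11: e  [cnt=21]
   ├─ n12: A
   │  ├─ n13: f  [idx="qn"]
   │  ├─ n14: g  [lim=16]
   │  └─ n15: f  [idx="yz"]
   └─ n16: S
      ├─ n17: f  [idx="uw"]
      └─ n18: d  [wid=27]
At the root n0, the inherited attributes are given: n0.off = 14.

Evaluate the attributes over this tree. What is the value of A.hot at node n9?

-7

1. n0.off = 14  [given at root]
2. n1.val = true  [S.off > 13]
3. n2.wid = "mv"  ["mv"]
4. n2.val = 14  [14]
5. n3.cnt = 14  [terminal]
6. n4.wid = -9  [terminal]
7. n5.wid = -9  [terminal]
8. n2.tag = 5  [len(B.wid) + 3]
9. n6.val = true  [B.tag > 4]
10. n7.lim = 22  [terminal]
11. n8.cnt = 21  [terminal]
12. n6.cnt = false  [A.val == false]
13. n6.key = 17  [g.lim * -1 + 39]
14. n6.hot = 16  [g.lim * 2 - 28]
15. n1.cnt = false  [A₁.cnt == true]
16. n1.key = 11  [B.tag * -1 + 16]
17. n1.hot = 4  [A₁.key + A₁.hot - 29]
18. n9.val = true  [A₀.key > 10]
19. n10.off = 7  [7]
20. n11.cnt = 21  [terminal]
21. n10.ok = 28  [S.off + e.cnt]
22. n12.val = false  [false]
23. n13.idx = "qn"  [terminal]
24. n14.lim = 16  [terminal]
25. n15.idx = "yz"  [terminal]
26. n12.cnt = false  [A.val == true]
27. n12.key = 19  [len(f₀.idx) + 17]
28. n12.hot = -1  [g.lim * 2 - 33]
29. n16.off = 27  [S₀.ok - 1]
30. n17.idx = "uw"  [terminal]
31. n18.wid = 27  [terminal]
32. n16.ok = -2  [d.wid + S.off - 56]
33. n9.cnt = true  [S₀.ok > 27]
34. n9.key = 16  [S₀.ok - 12]
35. n9.hot = -7  [S₁.ok - 5]
36. n0.ok = 22  [A₀.hot * 3 + 10]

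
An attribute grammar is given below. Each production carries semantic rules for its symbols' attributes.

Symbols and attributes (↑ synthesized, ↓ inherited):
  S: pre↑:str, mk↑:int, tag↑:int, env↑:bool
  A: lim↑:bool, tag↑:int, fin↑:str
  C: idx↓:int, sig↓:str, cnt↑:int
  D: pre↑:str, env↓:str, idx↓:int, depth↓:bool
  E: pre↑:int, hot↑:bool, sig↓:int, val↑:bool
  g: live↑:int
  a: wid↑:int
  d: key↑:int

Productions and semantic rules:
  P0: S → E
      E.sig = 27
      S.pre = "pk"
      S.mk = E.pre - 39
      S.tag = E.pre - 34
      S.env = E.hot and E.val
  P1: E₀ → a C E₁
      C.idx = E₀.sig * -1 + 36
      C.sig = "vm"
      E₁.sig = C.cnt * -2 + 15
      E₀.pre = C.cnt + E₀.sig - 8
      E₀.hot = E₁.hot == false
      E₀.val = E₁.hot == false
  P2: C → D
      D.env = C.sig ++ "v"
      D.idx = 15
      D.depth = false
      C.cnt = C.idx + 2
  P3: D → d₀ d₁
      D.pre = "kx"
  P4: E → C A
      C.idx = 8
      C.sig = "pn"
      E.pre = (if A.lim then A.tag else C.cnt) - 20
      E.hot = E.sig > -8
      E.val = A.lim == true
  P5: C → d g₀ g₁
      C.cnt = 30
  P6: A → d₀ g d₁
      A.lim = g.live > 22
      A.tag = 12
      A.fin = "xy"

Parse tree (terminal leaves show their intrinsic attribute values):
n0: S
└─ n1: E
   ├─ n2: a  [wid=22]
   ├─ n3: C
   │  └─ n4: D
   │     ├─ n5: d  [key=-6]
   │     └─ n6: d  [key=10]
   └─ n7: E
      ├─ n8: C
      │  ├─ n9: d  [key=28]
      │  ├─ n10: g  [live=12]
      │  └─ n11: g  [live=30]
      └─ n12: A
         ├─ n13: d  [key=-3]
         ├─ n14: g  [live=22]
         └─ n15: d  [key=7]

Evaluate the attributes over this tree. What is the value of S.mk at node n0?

-9

1. n1.sig = 27  [27]
2. n2.wid = 22  [terminal]
3. n3.idx = 9  [E₀.sig * -1 + 36]
4. n3.sig = "vm"  ["vm"]
5. n4.env = "vmv"  [C.sig ++ "v"]
6. n4.idx = 15  [15]
7. n4.depth = false  [false]
8. n5.key = -6  [terminal]
9. n6.key = 10  [terminal]
10. n4.pre = "kx"  ["kx"]
11. n3.cnt = 11  [C.idx + 2]
12. n7.sig = -7  [C.cnt * -2 + 15]
13. n8.idx = 8  [8]
14. n8.sig = "pn"  ["pn"]
15. n9.key = 28  [terminal]
16. n10.live = 12  [terminal]
17. n11.live = 30  [terminal]
18. n8.cnt = 30  [30]
19. n13.key = -3  [terminal]
20. n14.live = 22  [terminal]
21. n15.key = 7  [terminal]
22. n12.lim = false  [g.live > 22]
23. n12.tag = 12  [12]
24. n12.fin = "xy"  ["xy"]
25. n7.pre = 10  [(if A.lim then A.tag else C.cnt) - 20]
26. n7.hot = true  [E.sig > -8]
27. n7.val = false  [A.lim == true]
28. n1.pre = 30  [C.cnt + E₀.sig - 8]
29. n1.hot = false  [E₁.hot == false]
30. n1.val = false  [E₁.hot == false]
31. n0.pre = "pk"  ["pk"]
32. n0.mk = -9  [E.pre - 39]
33. n0.tag = -4  [E.pre - 34]
34. n0.env = false  [E.hot and E.val]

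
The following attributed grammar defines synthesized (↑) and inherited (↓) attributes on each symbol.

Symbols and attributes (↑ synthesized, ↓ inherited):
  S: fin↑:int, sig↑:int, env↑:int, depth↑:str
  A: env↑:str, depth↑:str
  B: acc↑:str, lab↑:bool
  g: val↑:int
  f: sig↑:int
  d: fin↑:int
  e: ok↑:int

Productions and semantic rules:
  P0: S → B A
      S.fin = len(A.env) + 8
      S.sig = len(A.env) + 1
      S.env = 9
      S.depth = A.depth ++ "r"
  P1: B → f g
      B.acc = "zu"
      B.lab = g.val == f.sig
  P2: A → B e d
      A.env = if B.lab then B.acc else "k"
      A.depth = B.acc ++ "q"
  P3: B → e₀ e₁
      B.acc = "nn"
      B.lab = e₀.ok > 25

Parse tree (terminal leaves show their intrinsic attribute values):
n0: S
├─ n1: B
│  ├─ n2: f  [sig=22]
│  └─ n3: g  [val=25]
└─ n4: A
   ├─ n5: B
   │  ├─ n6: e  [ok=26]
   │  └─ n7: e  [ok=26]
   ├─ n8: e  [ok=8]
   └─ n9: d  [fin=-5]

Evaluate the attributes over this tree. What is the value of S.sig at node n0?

1. n2.sig = 22  [terminal]
2. n3.val = 25  [terminal]
3. n1.acc = "zu"  ["zu"]
4. n1.lab = false  [g.val == f.sig]
5. n6.ok = 26  [terminal]
6. n7.ok = 26  [terminal]
7. n5.acc = "nn"  ["nn"]
8. n5.lab = true  [e₀.ok > 25]
9. n8.ok = 8  [terminal]
10. n9.fin = -5  [terminal]
11. n4.env = "nn"  [if B.lab then B.acc else "k"]
12. n4.depth = "nnq"  [B.acc ++ "q"]
13. n0.fin = 10  [len(A.env) + 8]
14. n0.sig = 3  [len(A.env) + 1]
15. n0.env = 9  [9]
16. n0.depth = "nnqr"  [A.depth ++ "r"]

3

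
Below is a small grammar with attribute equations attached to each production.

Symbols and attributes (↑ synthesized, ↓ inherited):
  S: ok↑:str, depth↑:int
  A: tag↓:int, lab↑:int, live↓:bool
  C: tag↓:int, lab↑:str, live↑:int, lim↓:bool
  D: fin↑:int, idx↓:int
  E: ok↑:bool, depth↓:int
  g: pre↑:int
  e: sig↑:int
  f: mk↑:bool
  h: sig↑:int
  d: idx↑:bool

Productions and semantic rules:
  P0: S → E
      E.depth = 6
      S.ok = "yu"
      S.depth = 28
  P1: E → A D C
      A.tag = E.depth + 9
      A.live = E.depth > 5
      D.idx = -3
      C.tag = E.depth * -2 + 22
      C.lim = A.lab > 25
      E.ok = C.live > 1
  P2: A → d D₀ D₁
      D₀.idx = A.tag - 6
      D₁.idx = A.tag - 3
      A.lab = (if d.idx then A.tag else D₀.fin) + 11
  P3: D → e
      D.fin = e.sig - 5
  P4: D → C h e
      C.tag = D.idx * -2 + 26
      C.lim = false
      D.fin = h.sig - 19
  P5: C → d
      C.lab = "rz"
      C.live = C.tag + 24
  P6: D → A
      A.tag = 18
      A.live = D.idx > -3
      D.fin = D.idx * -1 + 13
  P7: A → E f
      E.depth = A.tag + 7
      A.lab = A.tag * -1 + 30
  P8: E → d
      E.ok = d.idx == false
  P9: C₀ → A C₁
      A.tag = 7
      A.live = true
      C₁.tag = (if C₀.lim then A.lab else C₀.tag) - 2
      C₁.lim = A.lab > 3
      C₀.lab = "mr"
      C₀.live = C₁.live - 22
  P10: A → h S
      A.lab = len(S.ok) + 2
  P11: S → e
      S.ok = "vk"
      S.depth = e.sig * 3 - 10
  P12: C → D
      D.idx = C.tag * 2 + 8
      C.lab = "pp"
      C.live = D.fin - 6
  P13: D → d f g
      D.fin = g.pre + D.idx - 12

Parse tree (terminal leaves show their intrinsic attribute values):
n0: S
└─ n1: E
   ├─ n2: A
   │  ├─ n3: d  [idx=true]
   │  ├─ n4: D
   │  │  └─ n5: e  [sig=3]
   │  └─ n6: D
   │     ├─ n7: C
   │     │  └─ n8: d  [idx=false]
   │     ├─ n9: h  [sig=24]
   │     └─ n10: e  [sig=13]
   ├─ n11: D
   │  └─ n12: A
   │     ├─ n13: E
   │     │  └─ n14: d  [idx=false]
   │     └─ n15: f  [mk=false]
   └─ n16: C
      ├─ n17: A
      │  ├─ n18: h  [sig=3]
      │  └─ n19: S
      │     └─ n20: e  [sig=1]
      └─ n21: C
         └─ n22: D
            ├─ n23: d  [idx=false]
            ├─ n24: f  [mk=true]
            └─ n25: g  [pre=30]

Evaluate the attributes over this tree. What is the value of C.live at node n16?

2

1. n1.depth = 6  [6]
2. n2.tag = 15  [E.depth + 9]
3. n2.live = true  [E.depth > 5]
4. n3.idx = true  [terminal]
5. n4.idx = 9  [A.tag - 6]
6. n5.sig = 3  [terminal]
7. n4.fin = -2  [e.sig - 5]
8. n6.idx = 12  [A.tag - 3]
9. n7.tag = 2  [D.idx * -2 + 26]
10. n7.lim = false  [false]
11. n8.idx = false  [terminal]
12. n7.lab = "rz"  ["rz"]
13. n7.live = 26  [C.tag + 24]
14. n9.sig = 24  [terminal]
15. n10.sig = 13  [terminal]
16. n6.fin = 5  [h.sig - 19]
17. n2.lab = 26  [(if d.idx then A.tag else D₀.fin) + 11]
18. n11.idx = -3  [-3]
19. n12.tag = 18  [18]
20. n12.live = false  [D.idx > -3]
21. n13.depth = 25  [A.tag + 7]
22. n14.idx = false  [terminal]
23. n13.ok = true  [d.idx == false]
24. n15.mk = false  [terminal]
25. n12.lab = 12  [A.tag * -1 + 30]
26. n11.fin = 16  [D.idx * -1 + 13]
27. n16.tag = 10  [E.depth * -2 + 22]
28. n16.lim = true  [A.lab > 25]
29. n17.tag = 7  [7]
30. n17.live = true  [true]
31. n18.sig = 3  [terminal]
32. n20.sig = 1  [terminal]
33. n19.ok = "vk"  ["vk"]
34. n19.depth = -7  [e.sig * 3 - 10]
35. n17.lab = 4  [len(S.ok) + 2]
36. n21.tag = 2  [(if C₀.lim then A.lab else C₀.tag) - 2]
37. n21.lim = true  [A.lab > 3]
38. n22.idx = 12  [C.tag * 2 + 8]
39. n23.idx = false  [terminal]
40. n24.mk = true  [terminal]
41. n25.pre = 30  [terminal]
42. n22.fin = 30  [g.pre + D.idx - 12]
43. n21.lab = "pp"  ["pp"]
44. n21.live = 24  [D.fin - 6]
45. n16.lab = "mr"  ["mr"]
46. n16.live = 2  [C₁.live - 22]
47. n1.ok = true  [C.live > 1]
48. n0.ok = "yu"  ["yu"]
49. n0.depth = 28  [28]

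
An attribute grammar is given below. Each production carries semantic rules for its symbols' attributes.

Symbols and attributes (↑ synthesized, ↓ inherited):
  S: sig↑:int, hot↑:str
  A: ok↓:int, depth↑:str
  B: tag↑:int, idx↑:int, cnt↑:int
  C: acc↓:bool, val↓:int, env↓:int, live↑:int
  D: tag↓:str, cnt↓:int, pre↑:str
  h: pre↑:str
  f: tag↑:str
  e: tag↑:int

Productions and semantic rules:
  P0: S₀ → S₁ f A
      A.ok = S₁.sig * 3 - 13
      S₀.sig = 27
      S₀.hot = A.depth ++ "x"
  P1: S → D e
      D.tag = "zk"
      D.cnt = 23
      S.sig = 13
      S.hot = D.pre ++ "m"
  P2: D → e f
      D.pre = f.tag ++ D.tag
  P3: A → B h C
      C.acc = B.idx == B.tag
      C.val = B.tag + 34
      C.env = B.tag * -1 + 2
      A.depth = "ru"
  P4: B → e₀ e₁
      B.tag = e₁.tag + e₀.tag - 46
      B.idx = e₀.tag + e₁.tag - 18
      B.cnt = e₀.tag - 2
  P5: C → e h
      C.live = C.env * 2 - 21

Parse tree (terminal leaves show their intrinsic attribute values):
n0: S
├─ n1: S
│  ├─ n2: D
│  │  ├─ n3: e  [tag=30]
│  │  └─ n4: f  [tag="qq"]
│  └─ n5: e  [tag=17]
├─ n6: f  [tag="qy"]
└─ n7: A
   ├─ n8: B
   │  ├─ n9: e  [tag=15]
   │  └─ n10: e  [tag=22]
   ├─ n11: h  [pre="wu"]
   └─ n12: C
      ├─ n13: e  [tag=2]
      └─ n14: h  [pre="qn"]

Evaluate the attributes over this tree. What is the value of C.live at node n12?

1

1. n2.tag = "zk"  ["zk"]
2. n2.cnt = 23  [23]
3. n3.tag = 30  [terminal]
4. n4.tag = "qq"  [terminal]
5. n2.pre = "qqzk"  [f.tag ++ D.tag]
6. n5.tag = 17  [terminal]
7. n1.sig = 13  [13]
8. n1.hot = "qqzkm"  [D.pre ++ "m"]
9. n6.tag = "qy"  [terminal]
10. n7.ok = 26  [S₁.sig * 3 - 13]
11. n9.tag = 15  [terminal]
12. n10.tag = 22  [terminal]
13. n8.tag = -9  [e₁.tag + e₀.tag - 46]
14. n8.idx = 19  [e₀.tag + e₁.tag - 18]
15. n8.cnt = 13  [e₀.tag - 2]
16. n11.pre = "wu"  [terminal]
17. n12.acc = false  [B.idx == B.tag]
18. n12.val = 25  [B.tag + 34]
19. n12.env = 11  [B.tag * -1 + 2]
20. n13.tag = 2  [terminal]
21. n14.pre = "qn"  [terminal]
22. n12.live = 1  [C.env * 2 - 21]
23. n7.depth = "ru"  ["ru"]
24. n0.sig = 27  [27]
25. n0.hot = "rux"  [A.depth ++ "x"]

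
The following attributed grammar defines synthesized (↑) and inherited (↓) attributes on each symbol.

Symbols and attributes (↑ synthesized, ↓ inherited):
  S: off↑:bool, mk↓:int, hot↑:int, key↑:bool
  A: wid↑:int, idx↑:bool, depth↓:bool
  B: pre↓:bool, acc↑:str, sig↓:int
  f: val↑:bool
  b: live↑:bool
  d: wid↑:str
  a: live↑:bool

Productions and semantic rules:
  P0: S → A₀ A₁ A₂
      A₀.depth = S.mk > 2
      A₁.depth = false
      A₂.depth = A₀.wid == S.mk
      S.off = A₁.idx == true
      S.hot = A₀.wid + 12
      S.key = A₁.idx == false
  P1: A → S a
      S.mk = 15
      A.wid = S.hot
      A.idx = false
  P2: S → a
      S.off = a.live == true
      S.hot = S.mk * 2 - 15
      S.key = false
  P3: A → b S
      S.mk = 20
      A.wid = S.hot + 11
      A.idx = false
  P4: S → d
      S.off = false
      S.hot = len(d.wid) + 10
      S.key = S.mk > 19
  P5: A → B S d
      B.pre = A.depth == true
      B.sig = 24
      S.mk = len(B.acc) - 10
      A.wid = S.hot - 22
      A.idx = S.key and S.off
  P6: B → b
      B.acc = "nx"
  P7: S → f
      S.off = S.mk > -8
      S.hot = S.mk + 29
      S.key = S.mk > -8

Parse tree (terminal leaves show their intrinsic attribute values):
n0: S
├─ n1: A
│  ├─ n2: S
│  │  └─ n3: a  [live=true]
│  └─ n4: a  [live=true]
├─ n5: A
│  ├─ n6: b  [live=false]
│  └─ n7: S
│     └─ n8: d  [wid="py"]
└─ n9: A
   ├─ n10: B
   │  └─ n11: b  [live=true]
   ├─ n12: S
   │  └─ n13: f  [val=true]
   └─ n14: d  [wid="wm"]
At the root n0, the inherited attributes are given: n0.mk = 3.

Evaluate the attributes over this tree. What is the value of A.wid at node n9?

-1

1. n0.mk = 3  [given at root]
2. n1.depth = true  [S.mk > 2]
3. n2.mk = 15  [15]
4. n3.live = true  [terminal]
5. n2.off = true  [a.live == true]
6. n2.hot = 15  [S.mk * 2 - 15]
7. n2.key = false  [false]
8. n4.live = true  [terminal]
9. n1.wid = 15  [S.hot]
10. n1.idx = false  [false]
11. n5.depth = false  [false]
12. n6.live = false  [terminal]
13. n7.mk = 20  [20]
14. n8.wid = "py"  [terminal]
15. n7.off = false  [false]
16. n7.hot = 12  [len(d.wid) + 10]
17. n7.key = true  [S.mk > 19]
18. n5.wid = 23  [S.hot + 11]
19. n5.idx = false  [false]
20. n9.depth = false  [A₀.wid == S.mk]
21. n10.pre = false  [A.depth == true]
22. n10.sig = 24  [24]
23. n11.live = true  [terminal]
24. n10.acc = "nx"  ["nx"]
25. n12.mk = -8  [len(B.acc) - 10]
26. n13.val = true  [terminal]
27. n12.off = false  [S.mk > -8]
28. n12.hot = 21  [S.mk + 29]
29. n12.key = false  [S.mk > -8]
30. n14.wid = "wm"  [terminal]
31. n9.wid = -1  [S.hot - 22]
32. n9.idx = false  [S.key and S.off]
33. n0.off = false  [A₁.idx == true]
34. n0.hot = 27  [A₀.wid + 12]
35. n0.key = true  [A₁.idx == false]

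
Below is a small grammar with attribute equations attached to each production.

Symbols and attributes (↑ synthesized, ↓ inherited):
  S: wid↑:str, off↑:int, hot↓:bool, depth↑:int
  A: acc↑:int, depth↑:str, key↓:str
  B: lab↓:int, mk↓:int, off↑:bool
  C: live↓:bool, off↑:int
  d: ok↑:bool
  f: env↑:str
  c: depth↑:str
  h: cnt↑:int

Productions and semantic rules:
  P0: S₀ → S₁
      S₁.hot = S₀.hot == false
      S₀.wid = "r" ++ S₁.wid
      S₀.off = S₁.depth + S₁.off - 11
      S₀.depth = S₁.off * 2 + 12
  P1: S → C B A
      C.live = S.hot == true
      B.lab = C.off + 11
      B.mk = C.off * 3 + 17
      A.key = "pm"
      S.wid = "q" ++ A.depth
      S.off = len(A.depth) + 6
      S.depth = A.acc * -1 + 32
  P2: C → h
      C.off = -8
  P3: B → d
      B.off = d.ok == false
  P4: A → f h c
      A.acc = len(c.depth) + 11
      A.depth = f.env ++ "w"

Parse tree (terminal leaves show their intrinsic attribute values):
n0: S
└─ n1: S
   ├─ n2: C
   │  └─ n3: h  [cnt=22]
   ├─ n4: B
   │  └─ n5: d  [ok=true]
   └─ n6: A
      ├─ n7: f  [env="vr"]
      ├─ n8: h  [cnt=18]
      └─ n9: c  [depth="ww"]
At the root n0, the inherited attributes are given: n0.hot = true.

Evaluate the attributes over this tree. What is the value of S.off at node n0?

1. n0.hot = true  [given at root]
2. n1.hot = false  [S₀.hot == false]
3. n2.live = false  [S.hot == true]
4. n3.cnt = 22  [terminal]
5. n2.off = -8  [-8]
6. n4.lab = 3  [C.off + 11]
7. n4.mk = -7  [C.off * 3 + 17]
8. n5.ok = true  [terminal]
9. n4.off = false  [d.ok == false]
10. n6.key = "pm"  ["pm"]
11. n7.env = "vr"  [terminal]
12. n8.cnt = 18  [terminal]
13. n9.depth = "ww"  [terminal]
14. n6.acc = 13  [len(c.depth) + 11]
15. n6.depth = "vrw"  [f.env ++ "w"]
16. n1.wid = "qvrw"  ["q" ++ A.depth]
17. n1.off = 9  [len(A.depth) + 6]
18. n1.depth = 19  [A.acc * -1 + 32]
19. n0.wid = "rqvrw"  ["r" ++ S₁.wid]
20. n0.off = 17  [S₁.depth + S₁.off - 11]
21. n0.depth = 30  [S₁.off * 2 + 12]

17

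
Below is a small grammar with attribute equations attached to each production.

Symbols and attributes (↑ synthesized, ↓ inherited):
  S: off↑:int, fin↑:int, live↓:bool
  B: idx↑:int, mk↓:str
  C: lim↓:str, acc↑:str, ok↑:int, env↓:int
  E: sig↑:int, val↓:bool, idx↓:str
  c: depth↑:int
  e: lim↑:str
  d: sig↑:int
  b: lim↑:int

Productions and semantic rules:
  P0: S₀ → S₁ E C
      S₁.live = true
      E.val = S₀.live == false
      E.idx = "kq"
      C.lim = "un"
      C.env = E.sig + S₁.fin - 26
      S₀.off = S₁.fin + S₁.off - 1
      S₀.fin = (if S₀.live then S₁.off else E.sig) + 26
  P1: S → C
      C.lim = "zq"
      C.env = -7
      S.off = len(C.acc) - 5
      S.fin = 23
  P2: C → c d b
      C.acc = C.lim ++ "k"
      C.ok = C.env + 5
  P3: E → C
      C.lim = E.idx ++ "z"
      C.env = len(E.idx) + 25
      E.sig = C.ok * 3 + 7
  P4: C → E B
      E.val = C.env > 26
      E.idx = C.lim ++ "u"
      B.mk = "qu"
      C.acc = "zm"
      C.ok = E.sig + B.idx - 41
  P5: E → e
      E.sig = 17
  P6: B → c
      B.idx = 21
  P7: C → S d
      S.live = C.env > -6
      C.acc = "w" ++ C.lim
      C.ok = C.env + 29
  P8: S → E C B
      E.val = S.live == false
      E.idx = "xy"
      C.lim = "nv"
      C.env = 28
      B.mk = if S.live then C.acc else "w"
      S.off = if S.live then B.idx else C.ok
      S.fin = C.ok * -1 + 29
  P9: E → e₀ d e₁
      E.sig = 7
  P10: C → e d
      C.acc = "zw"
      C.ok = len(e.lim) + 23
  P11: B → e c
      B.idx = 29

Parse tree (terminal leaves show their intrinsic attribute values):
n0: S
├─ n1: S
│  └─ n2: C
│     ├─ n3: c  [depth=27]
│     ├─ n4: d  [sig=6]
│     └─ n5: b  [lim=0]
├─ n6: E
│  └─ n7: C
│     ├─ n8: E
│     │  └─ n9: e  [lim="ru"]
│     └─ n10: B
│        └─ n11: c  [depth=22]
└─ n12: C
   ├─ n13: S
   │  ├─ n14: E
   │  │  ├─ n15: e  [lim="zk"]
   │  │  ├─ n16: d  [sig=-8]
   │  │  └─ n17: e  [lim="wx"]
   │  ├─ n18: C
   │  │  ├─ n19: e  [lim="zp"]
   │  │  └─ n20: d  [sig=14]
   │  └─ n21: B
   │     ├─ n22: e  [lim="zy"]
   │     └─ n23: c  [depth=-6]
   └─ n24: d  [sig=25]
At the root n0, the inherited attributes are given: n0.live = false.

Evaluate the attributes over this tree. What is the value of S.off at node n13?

29

1. n0.live = false  [given at root]
2. n1.live = true  [true]
3. n2.lim = "zq"  ["zq"]
4. n2.env = -7  [-7]
5. n3.depth = 27  [terminal]
6. n4.sig = 6  [terminal]
7. n5.lim = 0  [terminal]
8. n2.acc = "zqk"  [C.lim ++ "k"]
9. n2.ok = -2  [C.env + 5]
10. n1.off = -2  [len(C.acc) - 5]
11. n1.fin = 23  [23]
12. n6.val = true  [S₀.live == false]
13. n6.idx = "kq"  ["kq"]
14. n7.lim = "kqz"  [E.idx ++ "z"]
15. n7.env = 27  [len(E.idx) + 25]
16. n8.val = true  [C.env > 26]
17. n8.idx = "kqzu"  [C.lim ++ "u"]
18. n9.lim = "ru"  [terminal]
19. n8.sig = 17  [17]
20. n10.mk = "qu"  ["qu"]
21. n11.depth = 22  [terminal]
22. n10.idx = 21  [21]
23. n7.acc = "zm"  ["zm"]
24. n7.ok = -3  [E.sig + B.idx - 41]
25. n6.sig = -2  [C.ok * 3 + 7]
26. n12.lim = "un"  ["un"]
27. n12.env = -5  [E.sig + S₁.fin - 26]
28. n13.live = true  [C.env > -6]
29. n14.val = false  [S.live == false]
30. n14.idx = "xy"  ["xy"]
31. n15.lim = "zk"  [terminal]
32. n16.sig = -8  [terminal]
33. n17.lim = "wx"  [terminal]
34. n14.sig = 7  [7]
35. n18.lim = "nv"  ["nv"]
36. n18.env = 28  [28]
37. n19.lim = "zp"  [terminal]
38. n20.sig = 14  [terminal]
39. n18.acc = "zw"  ["zw"]
40. n18.ok = 25  [len(e.lim) + 23]
41. n21.mk = "zw"  [if S.live then C.acc else "w"]
42. n22.lim = "zy"  [terminal]
43. n23.depth = -6  [terminal]
44. n21.idx = 29  [29]
45. n13.off = 29  [if S.live then B.idx else C.ok]
46. n13.fin = 4  [C.ok * -1 + 29]
47. n24.sig = 25  [terminal]
48. n12.acc = "wun"  ["w" ++ C.lim]
49. n12.ok = 24  [C.env + 29]
50. n0.off = 20  [S₁.fin + S₁.off - 1]
51. n0.fin = 24  [(if S₀.live then S₁.off else E.sig) + 26]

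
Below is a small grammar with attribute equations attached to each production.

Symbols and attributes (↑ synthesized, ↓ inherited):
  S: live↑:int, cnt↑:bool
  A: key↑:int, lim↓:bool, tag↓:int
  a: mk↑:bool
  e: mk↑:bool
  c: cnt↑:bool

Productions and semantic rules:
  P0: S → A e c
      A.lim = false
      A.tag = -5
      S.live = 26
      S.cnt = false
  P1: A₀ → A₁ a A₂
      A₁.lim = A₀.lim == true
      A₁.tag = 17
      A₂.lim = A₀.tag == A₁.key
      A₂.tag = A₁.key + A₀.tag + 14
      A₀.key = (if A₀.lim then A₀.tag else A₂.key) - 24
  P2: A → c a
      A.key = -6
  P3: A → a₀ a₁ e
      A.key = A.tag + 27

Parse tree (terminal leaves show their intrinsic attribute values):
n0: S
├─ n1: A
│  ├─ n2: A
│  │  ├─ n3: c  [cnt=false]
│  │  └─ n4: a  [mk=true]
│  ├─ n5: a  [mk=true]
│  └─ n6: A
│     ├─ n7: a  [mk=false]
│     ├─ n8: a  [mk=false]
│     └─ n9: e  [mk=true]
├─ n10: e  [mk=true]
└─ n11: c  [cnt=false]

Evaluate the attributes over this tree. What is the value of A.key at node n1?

1. n1.lim = false  [false]
2. n1.tag = -5  [-5]
3. n2.lim = false  [A₀.lim == true]
4. n2.tag = 17  [17]
5. n3.cnt = false  [terminal]
6. n4.mk = true  [terminal]
7. n2.key = -6  [-6]
8. n5.mk = true  [terminal]
9. n6.lim = false  [A₀.tag == A₁.key]
10. n6.tag = 3  [A₁.key + A₀.tag + 14]
11. n7.mk = false  [terminal]
12. n8.mk = false  [terminal]
13. n9.mk = true  [terminal]
14. n6.key = 30  [A.tag + 27]
15. n1.key = 6  [(if A₀.lim then A₀.tag else A₂.key) - 24]
16. n10.mk = true  [terminal]
17. n11.cnt = false  [terminal]
18. n0.live = 26  [26]
19. n0.cnt = false  [false]

6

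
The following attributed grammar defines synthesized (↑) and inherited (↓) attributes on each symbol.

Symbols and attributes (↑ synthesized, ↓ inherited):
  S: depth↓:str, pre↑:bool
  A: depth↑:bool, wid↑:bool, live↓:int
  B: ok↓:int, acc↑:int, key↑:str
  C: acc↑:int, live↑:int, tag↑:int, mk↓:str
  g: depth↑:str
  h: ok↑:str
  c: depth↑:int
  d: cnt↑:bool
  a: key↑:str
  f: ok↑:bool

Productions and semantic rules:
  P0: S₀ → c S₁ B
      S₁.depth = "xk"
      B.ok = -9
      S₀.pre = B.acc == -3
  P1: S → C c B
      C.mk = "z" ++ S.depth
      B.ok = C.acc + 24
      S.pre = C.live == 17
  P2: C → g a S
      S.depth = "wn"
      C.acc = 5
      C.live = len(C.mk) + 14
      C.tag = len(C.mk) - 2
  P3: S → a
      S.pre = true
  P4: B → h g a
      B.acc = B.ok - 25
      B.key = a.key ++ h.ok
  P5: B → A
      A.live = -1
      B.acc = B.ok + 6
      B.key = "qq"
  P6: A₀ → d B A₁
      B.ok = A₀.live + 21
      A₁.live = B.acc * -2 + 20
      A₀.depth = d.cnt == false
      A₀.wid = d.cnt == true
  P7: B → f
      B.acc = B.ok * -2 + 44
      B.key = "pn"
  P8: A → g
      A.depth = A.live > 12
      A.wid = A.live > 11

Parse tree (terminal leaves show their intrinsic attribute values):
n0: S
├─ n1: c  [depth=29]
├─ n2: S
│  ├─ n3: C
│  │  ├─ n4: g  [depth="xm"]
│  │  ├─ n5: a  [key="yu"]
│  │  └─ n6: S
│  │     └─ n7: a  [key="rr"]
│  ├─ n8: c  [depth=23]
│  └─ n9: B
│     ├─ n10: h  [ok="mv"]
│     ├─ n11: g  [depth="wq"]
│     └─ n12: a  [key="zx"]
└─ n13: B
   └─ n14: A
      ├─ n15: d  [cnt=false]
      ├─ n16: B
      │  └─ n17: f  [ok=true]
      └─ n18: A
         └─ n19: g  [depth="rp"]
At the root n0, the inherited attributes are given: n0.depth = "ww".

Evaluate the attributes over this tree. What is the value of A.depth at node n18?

false

1. n0.depth = "ww"  [given at root]
2. n1.depth = 29  [terminal]
3. n2.depth = "xk"  ["xk"]
4. n3.mk = "zxk"  ["z" ++ S.depth]
5. n4.depth = "xm"  [terminal]
6. n5.key = "yu"  [terminal]
7. n6.depth = "wn"  ["wn"]
8. n7.key = "rr"  [terminal]
9. n6.pre = true  [true]
10. n3.acc = 5  [5]
11. n3.live = 17  [len(C.mk) + 14]
12. n3.tag = 1  [len(C.mk) - 2]
13. n8.depth = 23  [terminal]
14. n9.ok = 29  [C.acc + 24]
15. n10.ok = "mv"  [terminal]
16. n11.depth = "wq"  [terminal]
17. n12.key = "zx"  [terminal]
18. n9.acc = 4  [B.ok - 25]
19. n9.key = "zxmv"  [a.key ++ h.ok]
20. n2.pre = true  [C.live == 17]
21. n13.ok = -9  [-9]
22. n14.live = -1  [-1]
23. n15.cnt = false  [terminal]
24. n16.ok = 20  [A₀.live + 21]
25. n17.ok = true  [terminal]
26. n16.acc = 4  [B.ok * -2 + 44]
27. n16.key = "pn"  ["pn"]
28. n18.live = 12  [B.acc * -2 + 20]
29. n19.depth = "rp"  [terminal]
30. n18.depth = false  [A.live > 12]
31. n18.wid = true  [A.live > 11]
32. n14.depth = true  [d.cnt == false]
33. n14.wid = false  [d.cnt == true]
34. n13.acc = -3  [B.ok + 6]
35. n13.key = "qq"  ["qq"]
36. n0.pre = true  [B.acc == -3]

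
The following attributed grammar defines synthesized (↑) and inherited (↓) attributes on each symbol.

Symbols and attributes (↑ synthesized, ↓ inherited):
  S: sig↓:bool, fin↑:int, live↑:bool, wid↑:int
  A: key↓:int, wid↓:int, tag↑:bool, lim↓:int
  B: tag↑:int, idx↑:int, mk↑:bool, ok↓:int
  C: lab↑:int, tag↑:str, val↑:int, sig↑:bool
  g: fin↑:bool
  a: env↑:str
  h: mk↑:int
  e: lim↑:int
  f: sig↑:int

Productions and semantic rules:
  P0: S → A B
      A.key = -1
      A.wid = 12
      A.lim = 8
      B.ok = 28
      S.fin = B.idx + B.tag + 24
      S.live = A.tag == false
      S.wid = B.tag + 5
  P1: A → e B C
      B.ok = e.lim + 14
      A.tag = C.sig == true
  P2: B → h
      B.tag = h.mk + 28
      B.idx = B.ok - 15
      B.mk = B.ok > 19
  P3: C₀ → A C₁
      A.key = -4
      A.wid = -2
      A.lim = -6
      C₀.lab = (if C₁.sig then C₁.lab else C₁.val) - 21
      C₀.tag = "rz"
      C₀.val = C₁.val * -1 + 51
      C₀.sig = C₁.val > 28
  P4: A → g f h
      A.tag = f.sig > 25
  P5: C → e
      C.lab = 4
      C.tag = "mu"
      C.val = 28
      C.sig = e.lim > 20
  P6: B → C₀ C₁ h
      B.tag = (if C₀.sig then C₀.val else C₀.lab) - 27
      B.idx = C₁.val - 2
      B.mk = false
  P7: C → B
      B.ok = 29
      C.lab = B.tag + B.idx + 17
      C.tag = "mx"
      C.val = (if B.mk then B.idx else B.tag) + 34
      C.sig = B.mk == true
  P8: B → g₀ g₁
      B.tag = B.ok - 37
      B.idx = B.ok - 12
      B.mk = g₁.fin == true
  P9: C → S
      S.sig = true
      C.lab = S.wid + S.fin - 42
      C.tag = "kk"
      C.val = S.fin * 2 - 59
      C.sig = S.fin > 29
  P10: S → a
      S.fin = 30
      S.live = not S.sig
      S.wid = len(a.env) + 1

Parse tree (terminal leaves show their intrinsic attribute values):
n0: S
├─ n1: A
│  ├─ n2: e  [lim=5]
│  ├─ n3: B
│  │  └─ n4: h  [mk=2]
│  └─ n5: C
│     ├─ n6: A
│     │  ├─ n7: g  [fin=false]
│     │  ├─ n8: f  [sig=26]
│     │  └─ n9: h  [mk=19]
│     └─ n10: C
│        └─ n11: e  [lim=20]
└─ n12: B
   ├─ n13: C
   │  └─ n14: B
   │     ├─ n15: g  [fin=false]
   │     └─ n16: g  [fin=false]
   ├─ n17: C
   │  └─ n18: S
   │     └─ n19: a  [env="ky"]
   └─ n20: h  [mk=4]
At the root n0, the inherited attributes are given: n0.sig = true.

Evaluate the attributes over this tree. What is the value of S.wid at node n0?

4

1. n0.sig = true  [given at root]
2. n1.key = -1  [-1]
3. n1.wid = 12  [12]
4. n1.lim = 8  [8]
5. n2.lim = 5  [terminal]
6. n3.ok = 19  [e.lim + 14]
7. n4.mk = 2  [terminal]
8. n3.tag = 30  [h.mk + 28]
9. n3.idx = 4  [B.ok - 15]
10. n3.mk = false  [B.ok > 19]
11. n6.key = -4  [-4]
12. n6.wid = -2  [-2]
13. n6.lim = -6  [-6]
14. n7.fin = false  [terminal]
15. n8.sig = 26  [terminal]
16. n9.mk = 19  [terminal]
17. n6.tag = true  [f.sig > 25]
18. n11.lim = 20  [terminal]
19. n10.lab = 4  [4]
20. n10.tag = "mu"  ["mu"]
21. n10.val = 28  [28]
22. n10.sig = false  [e.lim > 20]
23. n5.lab = 7  [(if C₁.sig then C₁.lab else C₁.val) - 21]
24. n5.tag = "rz"  ["rz"]
25. n5.val = 23  [C₁.val * -1 + 51]
26. n5.sig = false  [C₁.val > 28]
27. n1.tag = false  [C.sig == true]
28. n12.ok = 28  [28]
29. n14.ok = 29  [29]
30. n15.fin = false  [terminal]
31. n16.fin = false  [terminal]
32. n14.tag = -8  [B.ok - 37]
33. n14.idx = 17  [B.ok - 12]
34. n14.mk = false  [g₁.fin == true]
35. n13.lab = 26  [B.tag + B.idx + 17]
36. n13.tag = "mx"  ["mx"]
37. n13.val = 26  [(if B.mk then B.idx else B.tag) + 34]
38. n13.sig = false  [B.mk == true]
39. n18.sig = true  [true]
40. n19.env = "ky"  [terminal]
41. n18.fin = 30  [30]
42. n18.live = false  [not S.sig]
43. n18.wid = 3  [len(a.env) + 1]
44. n17.lab = -9  [S.wid + S.fin - 42]
45. n17.tag = "kk"  ["kk"]
46. n17.val = 1  [S.fin * 2 - 59]
47. n17.sig = true  [S.fin > 29]
48. n20.mk = 4  [terminal]
49. n12.tag = -1  [(if C₀.sig then C₀.val else C₀.lab) - 27]
50. n12.idx = -1  [C₁.val - 2]
51. n12.mk = false  [false]
52. n0.fin = 22  [B.idx + B.tag + 24]
53. n0.live = true  [A.tag == false]
54. n0.wid = 4  [B.tag + 5]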